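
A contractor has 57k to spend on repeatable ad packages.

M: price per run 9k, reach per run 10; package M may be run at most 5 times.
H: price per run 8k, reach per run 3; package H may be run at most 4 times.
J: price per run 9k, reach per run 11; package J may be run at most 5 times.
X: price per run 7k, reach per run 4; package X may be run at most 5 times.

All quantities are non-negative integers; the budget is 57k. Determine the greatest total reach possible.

65

1×M and 5×J: price 54 ≤ 57, reach 1·10 + 5·11 = 65.
2×M and 4×J: price 54 ≤ 57, reach 2·10 + 4·11 = 64.
Best is 65.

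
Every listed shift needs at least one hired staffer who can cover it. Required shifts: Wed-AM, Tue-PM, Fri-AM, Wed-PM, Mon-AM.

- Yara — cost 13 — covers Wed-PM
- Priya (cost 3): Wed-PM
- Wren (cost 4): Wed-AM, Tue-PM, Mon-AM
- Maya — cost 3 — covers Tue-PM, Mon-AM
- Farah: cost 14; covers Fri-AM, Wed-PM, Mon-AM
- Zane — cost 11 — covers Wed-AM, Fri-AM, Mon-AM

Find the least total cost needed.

Choose Priya, Maya, and Zane: together they cover Wed-AM, Tue-PM, Fri-AM, Wed-PM, Mon-AM — every shift.
Total cost: 3 + 3 + 11 = 17.

17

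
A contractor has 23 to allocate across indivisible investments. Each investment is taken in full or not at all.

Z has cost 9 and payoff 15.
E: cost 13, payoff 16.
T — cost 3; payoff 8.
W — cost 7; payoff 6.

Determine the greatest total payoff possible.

31

Allowing fractional choices, the relaxed optimum would be about 36.5, but investments are indivisible.
E + T + W: cost 13 + 3 + 7 = 23 ≤ 23, payoff 16 + 8 + 6 = 30.
Z + E: cost 9 + 13 = 22 ≤ 23, payoff 15 + 16 = 31.
Best is Z and E with total payoff 31.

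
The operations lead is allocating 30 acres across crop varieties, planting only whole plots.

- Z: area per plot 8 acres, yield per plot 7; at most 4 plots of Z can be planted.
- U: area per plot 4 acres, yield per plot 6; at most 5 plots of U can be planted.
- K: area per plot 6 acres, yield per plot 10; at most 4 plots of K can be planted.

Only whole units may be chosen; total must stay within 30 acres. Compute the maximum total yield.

K has the best ratio (10/6); taking only K gives at most 4×10 = 40 (stopped by the supply cap of 4).
Mixing does better — 3×U and 3×K: area 30 ≤ 30, yield 3·6 + 3·10 = 48.

48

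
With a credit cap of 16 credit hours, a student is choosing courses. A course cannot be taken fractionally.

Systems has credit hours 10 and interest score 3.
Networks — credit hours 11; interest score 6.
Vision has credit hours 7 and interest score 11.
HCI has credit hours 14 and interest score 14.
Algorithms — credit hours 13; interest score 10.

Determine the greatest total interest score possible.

This is a 0-1 knapsack instance.
Allowing fractional choices, the relaxed optimum would be about 20.0, but courses are indivisible.
Algorithms: credit hours 13 ≤ 16, interest score 10.
Vision: credit hours 7 ≤ 16, interest score 11.
HCI: credit hours 14 ≤ 16, interest score 14.
Best is HCI with total interest score 14.

14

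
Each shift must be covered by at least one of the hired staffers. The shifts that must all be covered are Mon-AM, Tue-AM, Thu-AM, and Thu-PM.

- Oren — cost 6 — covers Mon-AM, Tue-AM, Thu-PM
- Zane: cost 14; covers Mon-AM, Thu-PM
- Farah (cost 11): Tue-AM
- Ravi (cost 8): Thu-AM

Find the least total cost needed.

14

Choose Oren and Ravi: together they cover Mon-AM, Tue-AM, Thu-AM, Thu-PM — every shift.
Total cost: 6 + 8 = 14.
No cover costs less than 14.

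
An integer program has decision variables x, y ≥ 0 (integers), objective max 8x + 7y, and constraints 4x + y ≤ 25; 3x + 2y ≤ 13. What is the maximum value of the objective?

43

Relaxing integrality, the LP optimum is 45.50 at (x,y) = (0, 6.5), which is not an integer point.
(x,y)=(1,5): 4·1+1·5=9≤25, 3·1+2·5=13≤13, objective 43.
(x,y)=(0,6): 4·0+1·6=6≤25, 3·0+2·6=12≤13, objective 42.
Maximum is 43 at (x,y)=(1,5).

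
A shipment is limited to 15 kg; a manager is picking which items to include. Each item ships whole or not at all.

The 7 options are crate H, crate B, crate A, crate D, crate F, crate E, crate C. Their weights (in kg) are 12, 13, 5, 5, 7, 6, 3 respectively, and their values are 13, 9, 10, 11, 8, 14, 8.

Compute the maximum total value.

33

Allowing fractional choices, the relaxed optimum would be about 35.0, but items are indivisible.
crate D + crate E + crate C: weight 5 + 6 + 3 = 14 ≤ 15, value 11 + 14 + 8 = 33.
crate A + crate E + crate C: weight 5 + 6 + 3 = 14 ≤ 15, value 10 + 14 + 8 = 32.
Best is crate D, crate E, and crate C with total value 33.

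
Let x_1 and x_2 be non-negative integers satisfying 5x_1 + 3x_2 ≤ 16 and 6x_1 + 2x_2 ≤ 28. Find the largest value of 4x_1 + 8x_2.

The continuous relaxation peaks at (0, 5.33) with value 42.67; rounding to a feasible lattice point costs some objective.
(x_1,x_2)=(0,5): 5·0+3·5=15≤16, 6·0+2·5=10≤28, objective 40.
(x_1,x_2)=(0,4): 5·0+3·4=12≤16, 6·0+2·4=8≤28, objective 32.
Maximum is 40 at (x_1,x_2)=(0,5).

40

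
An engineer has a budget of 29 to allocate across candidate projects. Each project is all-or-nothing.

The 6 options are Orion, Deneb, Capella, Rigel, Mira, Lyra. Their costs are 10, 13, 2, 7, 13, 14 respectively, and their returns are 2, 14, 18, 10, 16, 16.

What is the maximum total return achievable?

50

This is an integer program with binary decision variables.
Take Capella, Mira, and Lyra: cost 2 + 13 + 14 = 29 ≤ 29, return 18 + 16 + 16 = 50.
No other feasible combination does better.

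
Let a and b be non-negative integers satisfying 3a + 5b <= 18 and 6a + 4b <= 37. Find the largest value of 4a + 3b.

(a,b)=(6,0) is feasible, giving 24.
(a,b)=(5,0) is feasible, giving 20.
The best lattice point is (6,0), giving 24.

24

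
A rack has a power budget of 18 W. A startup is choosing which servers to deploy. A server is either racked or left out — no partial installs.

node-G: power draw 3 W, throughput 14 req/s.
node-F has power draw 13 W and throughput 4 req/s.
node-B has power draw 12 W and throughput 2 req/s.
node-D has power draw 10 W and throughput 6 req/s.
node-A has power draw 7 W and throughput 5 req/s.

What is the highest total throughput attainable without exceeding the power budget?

Allowing fractional choices, the relaxed optimum would be about 23.8, but servers are indivisible.
node-G + node-D: power draw 3 + 10 = 13 ≤ 18, throughput 14 + 6 = 20.
node-G + node-A: power draw 3 + 7 = 10 ≤ 18, throughput 14 + 5 = 19.
Best is node-G and node-D with total throughput 20.

20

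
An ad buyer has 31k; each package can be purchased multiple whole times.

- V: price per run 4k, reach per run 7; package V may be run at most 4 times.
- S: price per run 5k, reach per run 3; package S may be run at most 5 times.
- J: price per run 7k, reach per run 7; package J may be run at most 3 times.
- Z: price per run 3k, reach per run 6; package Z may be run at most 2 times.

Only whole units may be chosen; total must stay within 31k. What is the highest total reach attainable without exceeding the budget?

This is a bounded integer knapsack.
4×V, 1×J, and 2×Z: price 29 ≤ 31, reach 4·7 + 1·7 + 2·6 = 47.
4×V, 1×S, 1×J, and 1×Z: price 31 ≤ 31, reach 4·7 + 1·3 + 1·7 + 1·6 = 44.
Best is 47.

47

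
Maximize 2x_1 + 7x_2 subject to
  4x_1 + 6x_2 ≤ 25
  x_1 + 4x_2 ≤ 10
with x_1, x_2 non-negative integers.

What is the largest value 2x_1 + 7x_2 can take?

(x_1,x_2)=(2,2): 4·2+6·2=20≤25, 1·2+4·2=10≤10, objective 18.
(x_1,x_2)=(1,2): 4·1+6·2=16≤25, 1·1+4·2=9≤10, objective 16.
(x_1,x_2)=(4,1): 4·4+6·1=22≤25, 1·4+4·1=8≤10, objective 15.
The best lattice point is (2,2), giving 18.

18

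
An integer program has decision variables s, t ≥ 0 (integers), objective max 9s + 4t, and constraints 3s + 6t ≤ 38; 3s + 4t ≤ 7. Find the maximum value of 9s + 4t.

18

The continuous relaxation peaks at (2.33, 0) with value 21.00; rounding to a feasible lattice point costs some objective.
(s,t)=(2,0): 3·2+6·0=6≤38, 3·2+4·0=6≤7, objective 18.
(s,t)=(1,1): 3·1+6·1=9≤38, 3·1+4·1=7≤7, objective 13.
(s,t)=(1,0): 3·1+6·0=3≤38, 3·1+4·0=3≤7, objective 9.
No feasible integer point exceeds 18.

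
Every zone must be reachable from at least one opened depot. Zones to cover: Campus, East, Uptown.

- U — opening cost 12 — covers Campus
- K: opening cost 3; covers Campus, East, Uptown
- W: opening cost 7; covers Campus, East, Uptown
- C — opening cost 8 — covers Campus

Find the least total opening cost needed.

3

This is a weighted set-cover instance.
K alone covers Campus, East, Uptown — every zone.
Total opening cost: 3.
No cover costs less than 3.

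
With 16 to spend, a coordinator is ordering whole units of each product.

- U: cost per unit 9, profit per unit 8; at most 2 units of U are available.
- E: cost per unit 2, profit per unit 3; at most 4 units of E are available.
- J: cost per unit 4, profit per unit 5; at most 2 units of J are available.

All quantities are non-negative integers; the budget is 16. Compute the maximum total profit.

22

Take 4×E and 2×J: cost 16 ≤ 16, profit 4·3 + 2·5 = 22.
E has the best ratio (3/2) and is taken to its limit of 4; remaining capacity is filled optimally with the others.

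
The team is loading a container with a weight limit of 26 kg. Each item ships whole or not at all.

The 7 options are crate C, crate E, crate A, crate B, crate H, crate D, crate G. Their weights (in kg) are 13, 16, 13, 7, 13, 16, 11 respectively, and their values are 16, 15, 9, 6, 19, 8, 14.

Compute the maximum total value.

35

Allowing fractional choices, the relaxed optimum would be about 35.5, but items are indivisible.
crate H + crate G: weight 13 + 11 = 24 ≤ 26, value 19 + 14 = 33.
crate C + crate H: weight 13 + 13 = 26 ≤ 26, value 16 + 19 = 35.
crate C + crate G: weight 13 + 11 = 24 ≤ 26, value 16 + 14 = 30.
Best is crate C and crate H with total value 35.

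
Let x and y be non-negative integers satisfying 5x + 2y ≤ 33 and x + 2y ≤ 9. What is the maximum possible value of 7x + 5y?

47

The continuous relaxation peaks at (6, 1.5) with value 49.50; rounding to a feasible lattice point costs some objective.
(x,y)=(6,1): 5·6+2·1=32≤33, 1·6+2·1=8≤9, objective 47.
(x,y)=(5,2): 5·5+2·2=29≤33, 1·5+2·2=9≤9, objective 45.
(x,y)=(6,0): 5·6+2·0=30≤33, 1·6+2·0=6≤9, objective 42.
(x,y)=(5,1): 5·5+2·1=27≤33, 1·5+2·1=7≤9, objective 40.
Maximum is 47 at (x,y)=(6,1).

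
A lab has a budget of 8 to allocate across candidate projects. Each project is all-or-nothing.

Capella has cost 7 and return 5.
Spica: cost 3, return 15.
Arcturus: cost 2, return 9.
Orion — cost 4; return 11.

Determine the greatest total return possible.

Allowing fractional choices, the relaxed optimum would be about 32.2, but projects are indivisible.
Spica + Arcturus: cost 3 + 2 = 5 ≤ 8, return 15 + 9 = 24.
Spica + Orion: cost 3 + 4 = 7 ≤ 8, return 15 + 11 = 26.
Arcturus + Orion: cost 2 + 4 = 6 ≤ 8, return 9 + 11 = 20.
Best is Spica and Orion with total return 26.

26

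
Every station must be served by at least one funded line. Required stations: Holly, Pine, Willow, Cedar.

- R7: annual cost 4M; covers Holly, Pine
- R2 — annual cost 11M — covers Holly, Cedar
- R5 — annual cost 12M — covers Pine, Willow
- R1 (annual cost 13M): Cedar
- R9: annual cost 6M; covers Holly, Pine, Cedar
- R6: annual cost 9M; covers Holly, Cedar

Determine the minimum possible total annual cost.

The greedy cost-per-new-station heuristic would pick R7, R9, and R5 for 22, but a cheaper cover exists.
Choose R5 and R9: together they cover Holly, Pine, Willow, Cedar — every station.
Total annual cost: 12 + 6 = 18.
No cover costs less than 18.

18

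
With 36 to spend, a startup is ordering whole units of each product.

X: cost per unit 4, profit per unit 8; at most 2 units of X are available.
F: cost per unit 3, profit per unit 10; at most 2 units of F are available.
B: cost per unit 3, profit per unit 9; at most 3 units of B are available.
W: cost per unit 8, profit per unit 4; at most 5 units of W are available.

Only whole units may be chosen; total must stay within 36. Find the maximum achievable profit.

This is a bounded integer knapsack.
Take 2×X, 2×F, 3×B, and 1×W: cost 31 ≤ 36, profit 2·8 + 2·10 + 3·9 + 1·4 = 67.
F has the best ratio (10/3) and is taken to its limit of 2; remaining capacity is filled optimally with the others.

67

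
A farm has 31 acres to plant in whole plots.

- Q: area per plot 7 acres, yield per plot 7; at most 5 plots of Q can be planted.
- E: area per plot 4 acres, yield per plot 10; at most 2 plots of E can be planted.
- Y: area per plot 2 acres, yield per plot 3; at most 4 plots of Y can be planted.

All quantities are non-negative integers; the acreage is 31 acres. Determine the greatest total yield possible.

46

3×Q, 2×E, and 1×Y: area 31 ≤ 31, yield 3·7 + 2·10 + 1·3 = 44.
2×Q, 2×E, and 4×Y: area 30 ≤ 31, yield 2·7 + 2·10 + 4·3 = 46.
Best is 46.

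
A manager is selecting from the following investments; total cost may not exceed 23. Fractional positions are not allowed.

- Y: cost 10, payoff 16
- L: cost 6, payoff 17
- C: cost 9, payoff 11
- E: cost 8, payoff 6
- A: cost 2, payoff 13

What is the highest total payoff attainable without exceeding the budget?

46

This is an integer program with binary decision variables.
Take Y, L, and A: cost 10 + 6 + 2 = 18 ≤ 23, payoff 16 + 17 + 13 = 46.
No other feasible combination does better.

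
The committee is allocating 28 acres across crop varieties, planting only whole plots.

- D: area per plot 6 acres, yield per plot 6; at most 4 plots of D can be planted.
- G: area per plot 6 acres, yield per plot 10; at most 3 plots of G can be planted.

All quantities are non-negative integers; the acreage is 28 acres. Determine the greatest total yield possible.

36

G has the best ratio (10/6); taking only G gives at most 3×10 = 30 (stopped by the supply cap of 3).
Mixing does better — 1×D and 3×G: area 24 ≤ 28, yield 1·6 + 3·10 = 36.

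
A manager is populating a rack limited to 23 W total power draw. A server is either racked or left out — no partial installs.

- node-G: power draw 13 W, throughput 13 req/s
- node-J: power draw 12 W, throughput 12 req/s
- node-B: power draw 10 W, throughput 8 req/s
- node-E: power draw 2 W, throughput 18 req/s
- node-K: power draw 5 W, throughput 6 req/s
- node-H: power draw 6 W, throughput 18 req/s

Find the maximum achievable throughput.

Allowing fractional choices, the relaxed optimum would be about 52.0, but servers are indivisible.
node-B + node-E + node-K + node-H: power draw 10 + 2 + 5 + 6 = 23 ≤ 23, throughput 8 + 18 + 6 + 18 = 50.
node-G + node-E + node-H: power draw 13 + 2 + 6 = 21 ≤ 23, throughput 13 + 18 + 18 = 49.
Best is node-B, node-E, node-K, and node-H with total throughput 50.

50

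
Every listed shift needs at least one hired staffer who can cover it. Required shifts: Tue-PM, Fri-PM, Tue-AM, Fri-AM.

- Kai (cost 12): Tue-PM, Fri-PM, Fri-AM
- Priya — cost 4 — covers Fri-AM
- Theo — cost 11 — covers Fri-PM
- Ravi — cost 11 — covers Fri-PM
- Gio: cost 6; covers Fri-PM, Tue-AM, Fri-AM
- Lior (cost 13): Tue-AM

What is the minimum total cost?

Choose Kai and Gio: together they cover Tue-PM, Fri-PM, Tue-AM, Fri-AM — every shift.
Total cost: 12 + 6 = 18.

18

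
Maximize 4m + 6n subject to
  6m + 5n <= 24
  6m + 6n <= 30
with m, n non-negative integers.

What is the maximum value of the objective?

24

Relaxing integrality, the LP optimum is 28.80 at (m,n) = (0, 4.8), which is not an integer point.
(m,n)=(0,4) is feasible, giving 24.
(m,n)=(1,3) is feasible, giving 22.
(m,n)=(0,3) is feasible, giving 18.
Maximum is 24 at (m,n)=(0,4).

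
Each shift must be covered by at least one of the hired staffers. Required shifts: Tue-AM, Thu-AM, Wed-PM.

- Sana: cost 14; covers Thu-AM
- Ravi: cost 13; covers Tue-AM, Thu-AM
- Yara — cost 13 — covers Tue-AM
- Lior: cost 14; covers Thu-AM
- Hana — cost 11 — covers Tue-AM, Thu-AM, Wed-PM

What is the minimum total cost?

Hana alone covers Tue-AM, Thu-AM, Wed-PM — every shift.
Total cost: 11.
No cover costs less than 11.

11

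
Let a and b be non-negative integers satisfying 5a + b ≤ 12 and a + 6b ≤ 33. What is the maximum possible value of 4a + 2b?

14

Relaxing integrality, the LP optimum is 15.93 at (a,b) = (1.34, 5.28), which is not an integer point.
(a,b)=(1,5) is feasible, giving 14.
(a,b)=(1,4) is feasible, giving 12.
Maximum is 14 at (a,b)=(1,5).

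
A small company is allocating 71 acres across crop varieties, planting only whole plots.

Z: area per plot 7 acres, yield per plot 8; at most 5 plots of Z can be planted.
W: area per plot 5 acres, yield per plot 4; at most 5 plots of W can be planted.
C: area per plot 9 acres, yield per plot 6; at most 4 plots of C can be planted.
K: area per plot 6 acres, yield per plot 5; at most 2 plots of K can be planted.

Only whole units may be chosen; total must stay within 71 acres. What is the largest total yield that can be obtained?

68

Take 5×Z, 3×W, 1×C, and 2×K: area 71 ≤ 71, yield 5·8 + 3·4 + 1·6 + 2·5 = 68.
Z has the best ratio (8/7) and is taken to its limit of 5; remaining capacity is filled optimally with the others.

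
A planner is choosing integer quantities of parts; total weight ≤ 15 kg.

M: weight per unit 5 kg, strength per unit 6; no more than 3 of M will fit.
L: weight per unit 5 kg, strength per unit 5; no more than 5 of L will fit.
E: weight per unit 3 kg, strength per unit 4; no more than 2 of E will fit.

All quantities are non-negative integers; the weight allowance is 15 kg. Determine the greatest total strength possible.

18

E has the best ratio (4/3); taking only E gives at most 2×4 = 8 (stopped by the supply cap of 2).
Mixing does better — 3×M: weight 15 ≤ 15, strength 3·6 = 18.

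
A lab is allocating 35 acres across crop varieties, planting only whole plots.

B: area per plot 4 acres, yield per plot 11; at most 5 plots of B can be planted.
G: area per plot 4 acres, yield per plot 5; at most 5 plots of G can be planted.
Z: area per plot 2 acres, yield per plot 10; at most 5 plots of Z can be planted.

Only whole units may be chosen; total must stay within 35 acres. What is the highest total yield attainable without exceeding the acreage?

This is a bounded integer knapsack.
Take 5×B, 1×G, and 5×Z: area 34 ≤ 35, yield 5·11 + 1·5 + 5·10 = 110.
Z has the best ratio (10/2) and is taken to its limit of 5; remaining capacity is filled optimally with the others.

110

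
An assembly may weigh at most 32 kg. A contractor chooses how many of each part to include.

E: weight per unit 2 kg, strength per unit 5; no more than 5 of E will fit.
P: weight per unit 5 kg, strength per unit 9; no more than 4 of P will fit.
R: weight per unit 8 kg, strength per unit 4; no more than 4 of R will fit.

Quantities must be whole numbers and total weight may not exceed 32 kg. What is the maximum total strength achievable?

4×E and 4×P: weight 28 ≤ 32, strength 4·5 + 4·9 = 56.
5×E and 4×P: weight 30 ≤ 32, strength 5·5 + 4·9 = 61.
Best is 61.

61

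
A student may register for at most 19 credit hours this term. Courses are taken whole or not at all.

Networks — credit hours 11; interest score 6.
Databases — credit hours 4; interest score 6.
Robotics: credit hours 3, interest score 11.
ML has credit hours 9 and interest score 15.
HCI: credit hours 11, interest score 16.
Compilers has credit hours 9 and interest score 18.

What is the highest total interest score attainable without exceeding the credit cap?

35

Allowing fractional choices, the relaxed optimum would be about 40.7, but courses are indivisible.
Databases + Robotics + HCI: credit hours 4 + 3 + 11 = 18 ≤ 19, interest score 6 + 11 + 16 = 33.
ML + Compilers: credit hours 9 + 9 = 18 ≤ 19, interest score 15 + 18 = 33.
Databases + Robotics + Compilers: credit hours 4 + 3 + 9 = 16 ≤ 19, interest score 6 + 11 + 18 = 35.
Best is Databases, Robotics, and Compilers with total interest score 35.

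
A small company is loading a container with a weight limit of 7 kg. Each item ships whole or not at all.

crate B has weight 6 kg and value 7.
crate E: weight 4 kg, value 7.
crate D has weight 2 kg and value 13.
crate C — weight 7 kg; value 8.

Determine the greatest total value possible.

Allowing fractional choices, the relaxed optimum would be about 21.2, but items are indivisible.
crate E + crate D: weight 4 + 2 = 6 ≤ 7, value 7 + 13 = 20.
crate D: weight 2 ≤ 7, value 13.
crate C: weight 7 ≤ 7, value 8.
Best is crate E and crate D with total value 20.

20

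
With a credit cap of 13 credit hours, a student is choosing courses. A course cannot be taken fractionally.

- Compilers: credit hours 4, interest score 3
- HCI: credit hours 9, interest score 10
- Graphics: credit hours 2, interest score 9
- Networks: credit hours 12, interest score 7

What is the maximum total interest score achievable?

19

Compilers + Graphics: credit hours 4 + 2 = 6 ≤ 13, interest score 3 + 9 = 12.
Compilers + HCI: credit hours 4 + 9 = 13 ≤ 13, interest score 3 + 10 = 13.
HCI + Graphics: credit hours 9 + 2 = 11 ≤ 13, interest score 10 + 9 = 19.
Best is HCI and Graphics with total interest score 19.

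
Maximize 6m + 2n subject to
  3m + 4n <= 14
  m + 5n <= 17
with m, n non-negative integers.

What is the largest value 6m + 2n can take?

(m,n)=(4,0): 3·4+4·0=12≤14, 1·4+5·0=4≤17, objective 24.
(m,n)=(3,1): 3·3+4·1=13≤14, 1·3+5·1=8≤17, objective 20.
Maximum is 24 at (m,n)=(4,0).

24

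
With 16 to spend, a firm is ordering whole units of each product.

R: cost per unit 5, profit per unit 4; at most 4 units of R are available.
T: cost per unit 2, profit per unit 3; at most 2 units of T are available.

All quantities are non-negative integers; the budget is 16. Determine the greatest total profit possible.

T has the best ratio (3/2); taking only T gives at most 2×3 = 6 (stopped by the supply cap of 2).
Mixing does better — 2×R and 2×T: cost 14 ≤ 16, profit 2·4 + 2·3 = 14.

14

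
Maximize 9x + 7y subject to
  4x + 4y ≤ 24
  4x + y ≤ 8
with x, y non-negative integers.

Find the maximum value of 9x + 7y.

(x,y)=(0,6): 4·0+4·6=24≤24, 4·0+1·6=6≤8, objective 42.
(x,y)=(1,4): 4·1+4·4=20≤24, 4·1+1·4=8≤8, objective 37.
(x,y)=(0,5): 4·0+4·5=20≤24, 4·0+1·5=5≤8, objective 35.
The best lattice point is (0,6), giving 42.

42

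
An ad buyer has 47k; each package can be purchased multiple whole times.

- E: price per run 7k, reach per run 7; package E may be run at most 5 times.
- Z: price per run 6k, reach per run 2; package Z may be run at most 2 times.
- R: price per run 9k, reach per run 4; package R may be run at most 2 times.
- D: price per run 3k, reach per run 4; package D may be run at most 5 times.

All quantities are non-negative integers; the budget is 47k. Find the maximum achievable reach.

51

D has the best ratio (4/3); taking only D gives at most 5×4 = 20 (stopped by the supply cap of 5).
Mixing does better — 5×E and 4×D: price 47 ≤ 47, reach 5·7 + 4·4 = 51.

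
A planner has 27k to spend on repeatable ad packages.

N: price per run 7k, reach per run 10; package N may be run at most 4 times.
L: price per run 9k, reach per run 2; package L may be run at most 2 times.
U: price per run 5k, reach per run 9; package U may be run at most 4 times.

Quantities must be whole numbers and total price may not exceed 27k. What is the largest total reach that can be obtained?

46

Take 1×N and 4×U: price 27 ≤ 27, reach 1·10 + 4·9 = 46.
U has the best ratio (9/5) and is taken to its limit of 4; remaining capacity is filled optimally with the others.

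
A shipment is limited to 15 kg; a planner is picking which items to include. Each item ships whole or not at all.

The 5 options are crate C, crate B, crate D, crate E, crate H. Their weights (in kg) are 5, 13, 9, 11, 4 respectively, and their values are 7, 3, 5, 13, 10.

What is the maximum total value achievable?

crate D + crate H: weight 9 + 4 = 13 ≤ 15, value 5 + 10 = 15.
crate E + crate H: weight 11 + 4 = 15 ≤ 15, value 13 + 10 = 23.
crate C + crate H: weight 5 + 4 = 9 ≤ 15, value 7 + 10 = 17.
Best is crate E and crate H with total value 23.

23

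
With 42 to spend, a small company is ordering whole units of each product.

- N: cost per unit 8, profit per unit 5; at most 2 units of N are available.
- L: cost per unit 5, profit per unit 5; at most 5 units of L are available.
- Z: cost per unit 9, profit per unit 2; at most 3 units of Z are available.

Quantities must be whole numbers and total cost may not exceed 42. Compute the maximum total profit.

This is a bounded integer knapsack.
L has the best ratio (5/5); taking only L gives at most 5×5 = 25 (stopped by the supply cap of 5).
Mixing does better — 2×N and 5×L: cost 41 ≤ 42, profit 2·5 + 5·5 = 35.

35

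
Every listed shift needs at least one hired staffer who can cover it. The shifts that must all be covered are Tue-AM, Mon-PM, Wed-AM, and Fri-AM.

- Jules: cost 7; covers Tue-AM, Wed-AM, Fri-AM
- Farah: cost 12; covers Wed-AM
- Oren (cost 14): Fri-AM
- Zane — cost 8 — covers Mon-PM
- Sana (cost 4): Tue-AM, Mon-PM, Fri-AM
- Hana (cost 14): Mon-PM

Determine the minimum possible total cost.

11

Choose Jules and Sana: together they cover Tue-AM, Mon-PM, Wed-AM, Fri-AM — every shift.
Total cost: 7 + 4 = 11.
No cover costs less than 11.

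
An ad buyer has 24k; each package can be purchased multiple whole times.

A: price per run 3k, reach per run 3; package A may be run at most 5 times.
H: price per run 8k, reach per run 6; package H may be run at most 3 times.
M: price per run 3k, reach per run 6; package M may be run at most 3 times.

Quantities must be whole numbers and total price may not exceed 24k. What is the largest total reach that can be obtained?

5×A and 3×M: price 24 ≤ 24, reach 5·3 + 3·6 = 33.
2×A, 1×H, and 3×M: price 23 ≤ 24, reach 2·3 + 1·6 + 3·6 = 30.
Best is 33.

33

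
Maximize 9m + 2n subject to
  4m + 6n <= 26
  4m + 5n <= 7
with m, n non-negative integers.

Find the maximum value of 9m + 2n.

Relaxing integrality, the LP optimum is 15.75 at (m,n) = (1.75, 0), which is not an integer point.
(m,n)=(1,0): 4·1+6·0=4≤26, 4·1+5·0=4≤7, objective 9.
(m,n)=(0,1): 4·0+6·1=6≤26, 4·0+5·1=5≤7, objective 2.
(m,n)=(0,0): 4·0+6·0=0≤26, 4·0+5·0=0≤7, objective 0.
No feasible integer point exceeds 9.

9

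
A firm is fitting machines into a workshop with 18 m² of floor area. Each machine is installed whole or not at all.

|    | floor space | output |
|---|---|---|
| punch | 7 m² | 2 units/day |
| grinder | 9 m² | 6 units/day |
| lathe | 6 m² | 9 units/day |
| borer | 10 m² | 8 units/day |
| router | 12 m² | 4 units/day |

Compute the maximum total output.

Allowing fractional choices, the relaxed optimum would be about 18.3, but machines are indivisible.
grinder + lathe: floor space 9 + 6 = 15 ≤ 18, output 6 + 9 = 15.
lathe + borer: floor space 6 + 10 = 16 ≤ 18, output 9 + 8 = 17.
lathe + router: floor space 6 + 12 = 18 ≤ 18, output 9 + 4 = 13.
Best is lathe and borer with total output 17.

17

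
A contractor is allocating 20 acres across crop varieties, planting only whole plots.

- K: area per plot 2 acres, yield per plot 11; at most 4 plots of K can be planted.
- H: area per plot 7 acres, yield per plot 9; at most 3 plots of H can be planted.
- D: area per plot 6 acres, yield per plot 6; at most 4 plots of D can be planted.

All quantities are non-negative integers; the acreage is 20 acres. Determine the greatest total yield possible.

56

Take 4×K and 2×D: area 20 ≤ 20, yield 4·11 + 2·6 = 56.
K has the best ratio (11/2) and is taken to its limit of 4; remaining capacity is filled optimally with the others.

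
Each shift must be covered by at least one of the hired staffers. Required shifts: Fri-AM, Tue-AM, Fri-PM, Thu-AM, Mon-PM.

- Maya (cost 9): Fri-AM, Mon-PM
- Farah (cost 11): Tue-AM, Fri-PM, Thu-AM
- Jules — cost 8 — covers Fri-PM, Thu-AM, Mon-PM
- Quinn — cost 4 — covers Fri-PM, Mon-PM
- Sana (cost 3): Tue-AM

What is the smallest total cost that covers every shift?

This is a weighted set-cover instance.
The greedy cost-per-new-shift heuristic would pick Quinn, Sana, Jules, and Maya for 24, but a cheaper cover exists.
Choose Maya and Farah: together they cover Fri-AM, Tue-AM, Fri-PM, Thu-AM, Mon-PM — every shift.
Total cost: 9 + 11 = 20.
No cover costs less than 20.

20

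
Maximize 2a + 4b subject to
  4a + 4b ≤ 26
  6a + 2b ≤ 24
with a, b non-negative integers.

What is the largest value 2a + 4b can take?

24

(a,b)=(0,6): 4·0+4·6=24≤26, 6·0+2·6=12≤24, objective 24.
(a,b)=(1,5): 4·1+4·5=24≤26, 6·1+2·5=16≤24, objective 22.
Maximum is 24 at (a,b)=(0,6).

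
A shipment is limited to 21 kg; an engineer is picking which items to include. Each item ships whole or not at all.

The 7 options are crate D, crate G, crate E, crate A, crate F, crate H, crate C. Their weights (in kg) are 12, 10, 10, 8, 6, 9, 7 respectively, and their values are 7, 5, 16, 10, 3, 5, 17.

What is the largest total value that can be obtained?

Take crate E and crate C: weight 10 + 7 = 17 ≤ 21, value 16 + 17 = 33.
No other feasible combination does better.

33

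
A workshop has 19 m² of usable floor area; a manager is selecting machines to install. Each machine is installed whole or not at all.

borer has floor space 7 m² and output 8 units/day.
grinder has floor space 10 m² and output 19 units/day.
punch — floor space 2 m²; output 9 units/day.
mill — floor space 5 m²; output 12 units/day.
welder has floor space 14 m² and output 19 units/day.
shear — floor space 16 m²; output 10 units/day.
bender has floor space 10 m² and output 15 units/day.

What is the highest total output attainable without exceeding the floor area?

Allowing fractional choices, the relaxed optimum would be about 43.0, but machines are indivisible.
grinder + punch + mill: floor space 10 + 2 + 5 = 17 ≤ 19, output 19 + 9 + 12 = 40.
borer + grinder + punch: floor space 7 + 10 + 2 = 19 ≤ 19, output 8 + 19 + 9 = 36.
punch + mill + bender: floor space 2 + 5 + 10 = 17 ≤ 19, output 9 + 12 + 15 = 36.
Best is grinder, punch, and mill with total output 40.

40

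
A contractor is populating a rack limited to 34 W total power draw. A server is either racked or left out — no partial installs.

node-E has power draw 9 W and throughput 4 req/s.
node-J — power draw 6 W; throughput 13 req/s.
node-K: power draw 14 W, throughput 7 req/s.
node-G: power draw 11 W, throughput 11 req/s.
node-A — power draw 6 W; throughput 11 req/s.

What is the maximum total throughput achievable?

Treat it as a binary knapsack problem.
Allowing fractional choices, the relaxed optimum would be about 40.5, but servers are indivisible.
node-J + node-K + node-A: power draw 6 + 14 + 6 = 26 ≤ 34, throughput 13 + 7 + 11 = 31.
node-J + node-G + node-A: power draw 6 + 11 + 6 = 23 ≤ 34, throughput 13 + 11 + 11 = 35.
node-E + node-J + node-G + node-A: power draw 9 + 6 + 11 + 6 = 32 ≤ 34, throughput 4 + 13 + 11 + 11 = 39.
Best is node-E, node-J, node-G, and node-A with total throughput 39.

39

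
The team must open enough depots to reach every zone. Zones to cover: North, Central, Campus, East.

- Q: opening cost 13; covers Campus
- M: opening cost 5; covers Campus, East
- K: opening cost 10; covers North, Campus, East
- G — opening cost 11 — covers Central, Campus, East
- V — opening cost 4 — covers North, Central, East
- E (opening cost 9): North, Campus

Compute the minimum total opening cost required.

9

This is a weighted set-cover instance.
Choose M and V: together they cover North, Central, Campus, East — every zone.
Total opening cost: 5 + 4 = 9.
No cover costs less than 9.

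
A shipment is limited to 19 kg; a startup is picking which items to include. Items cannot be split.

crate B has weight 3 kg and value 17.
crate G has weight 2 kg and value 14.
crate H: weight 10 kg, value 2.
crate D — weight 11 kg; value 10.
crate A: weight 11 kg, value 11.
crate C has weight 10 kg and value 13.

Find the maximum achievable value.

crate B + crate G + crate A: weight 3 + 2 + 11 = 16 ≤ 19, value 17 + 14 + 11 = 42.
crate B + crate G + crate D: weight 3 + 2 + 11 = 16 ≤ 19, value 17 + 14 + 10 = 41.
crate B + crate G + crate C: weight 3 + 2 + 10 = 15 ≤ 19, value 17 + 14 + 13 = 44.
Best is crate B, crate G, and crate C with total value 44.

44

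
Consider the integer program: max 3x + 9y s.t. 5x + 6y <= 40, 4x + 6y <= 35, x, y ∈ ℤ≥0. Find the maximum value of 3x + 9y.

(x,y)=(1,5): 5·1+6·5=35≤40, 4·1+6·5=34≤35, objective 48.
(x,y)=(0,5): 5·0+6·5=30≤40, 4·0+6·5=30≤35, objective 45.
Maximum is 48 at (x,y)=(1,5).

48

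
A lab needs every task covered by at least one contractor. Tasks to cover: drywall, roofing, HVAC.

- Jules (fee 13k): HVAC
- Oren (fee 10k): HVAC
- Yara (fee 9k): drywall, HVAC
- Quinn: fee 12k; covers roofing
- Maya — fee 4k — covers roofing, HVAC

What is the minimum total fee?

Choose Yara and Maya: together they cover drywall, roofing, HVAC — every task.
Total fee: 9 + 4 = 13.
No cover costs less than 13.

13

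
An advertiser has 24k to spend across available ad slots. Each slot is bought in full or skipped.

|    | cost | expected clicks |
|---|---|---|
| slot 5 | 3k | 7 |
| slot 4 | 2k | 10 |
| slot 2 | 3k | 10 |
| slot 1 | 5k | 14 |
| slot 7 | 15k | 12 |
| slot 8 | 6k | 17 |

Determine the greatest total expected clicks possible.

slot 5 + slot 4 + slot 1 + slot 8: cost 3 + 2 + 5 + 6 = 16 ≤ 24, expected clicks 7 + 10 + 14 + 17 = 48.
slot 5 + slot 4 + slot 2 + slot 1 + slot 8: cost 3 + 2 + 3 + 5 + 6 = 19 ≤ 24, expected clicks 7 + 10 + 10 + 14 + 17 = 58.
slot 4 + slot 2 + slot 1 + slot 8: cost 2 + 3 + 5 + 6 = 16 ≤ 24, expected clicks 10 + 10 + 14 + 17 = 51.
Best is slot 5, slot 4, slot 2, slot 1, and slot 8 with total expected clicks 58.

58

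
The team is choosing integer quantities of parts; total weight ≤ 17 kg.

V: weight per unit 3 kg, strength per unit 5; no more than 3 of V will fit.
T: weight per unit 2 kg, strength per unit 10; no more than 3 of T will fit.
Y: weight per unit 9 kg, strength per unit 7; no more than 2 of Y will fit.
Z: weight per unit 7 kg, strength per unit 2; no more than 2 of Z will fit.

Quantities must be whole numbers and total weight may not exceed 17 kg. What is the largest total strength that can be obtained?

3×V and 3×T: weight 15 ≤ 17, strength 3·5 + 3·10 = 45.
2×V and 3×T: weight 12 ≤ 17, strength 2·5 + 3·10 = 40.
Best is 45.

45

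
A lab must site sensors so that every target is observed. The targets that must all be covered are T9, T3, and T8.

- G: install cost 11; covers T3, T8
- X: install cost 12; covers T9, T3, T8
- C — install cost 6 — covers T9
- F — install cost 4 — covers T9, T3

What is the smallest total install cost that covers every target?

12

This is a weighted set-cover instance.
The greedy cost-per-new-target heuristic would pick F and G for 15, but a cheaper cover exists.
X alone covers T9, T3, T8 — every target.
Total install cost: 12.
No cover costs less than 12.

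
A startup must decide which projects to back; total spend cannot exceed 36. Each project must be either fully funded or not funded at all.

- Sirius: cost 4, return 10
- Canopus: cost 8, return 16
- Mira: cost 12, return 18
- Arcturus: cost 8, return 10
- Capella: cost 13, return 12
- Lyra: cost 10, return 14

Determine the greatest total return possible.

Sirius + Canopus + Mira + Arcturus: cost 4 + 8 + 12 + 8 = 32 ≤ 36, return 10 + 16 + 18 + 10 = 54.
Sirius + Mira + Arcturus + Lyra: cost 4 + 12 + 8 + 10 = 34 ≤ 36, return 10 + 18 + 10 + 14 = 52.
Sirius + Canopus + Mira + Lyra: cost 4 + 8 + 12 + 10 = 34 ≤ 36, return 10 + 16 + 18 + 14 = 58.
Best is Sirius, Canopus, Mira, and Lyra with total return 58.

58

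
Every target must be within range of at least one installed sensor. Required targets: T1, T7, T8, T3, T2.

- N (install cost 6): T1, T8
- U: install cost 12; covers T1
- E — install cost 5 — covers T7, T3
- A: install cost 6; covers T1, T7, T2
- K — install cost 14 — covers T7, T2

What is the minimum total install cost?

Choose N, E, and A: together they cover T1, T7, T8, T3, T2 — every target.
Total install cost: 6 + 5 + 6 = 17.
No cover costs less than 17.

17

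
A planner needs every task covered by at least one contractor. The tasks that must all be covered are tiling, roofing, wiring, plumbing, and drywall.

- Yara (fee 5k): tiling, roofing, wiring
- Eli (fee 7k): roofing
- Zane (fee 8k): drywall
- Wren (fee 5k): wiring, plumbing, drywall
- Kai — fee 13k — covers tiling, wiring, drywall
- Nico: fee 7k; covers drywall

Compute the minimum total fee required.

This is an integer covering problem.
Choose Yara and Wren: together they cover tiling, roofing, wiring, plumbing, drywall — every task.
Total fee: 5 + 5 = 10.
No cover costs less than 10.

10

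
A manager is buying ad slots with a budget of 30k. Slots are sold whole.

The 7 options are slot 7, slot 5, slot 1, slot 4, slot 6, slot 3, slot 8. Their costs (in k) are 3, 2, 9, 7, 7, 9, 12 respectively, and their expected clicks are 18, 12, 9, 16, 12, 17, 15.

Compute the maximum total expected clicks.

75

Take slot 7, slot 5, slot 4, slot 6, and slot 3: cost 3 + 2 + 7 + 7 + 9 = 28 ≤ 30, expected clicks 18 + 12 + 16 + 12 + 17 = 75.
No other feasible combination does better.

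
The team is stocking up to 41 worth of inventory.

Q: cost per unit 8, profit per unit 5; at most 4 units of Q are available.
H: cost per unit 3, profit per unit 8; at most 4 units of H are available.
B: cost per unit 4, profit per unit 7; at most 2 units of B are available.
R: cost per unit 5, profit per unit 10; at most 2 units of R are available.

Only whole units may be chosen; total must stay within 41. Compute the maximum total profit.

H has the best ratio (8/3); taking only H gives at most 4×8 = 32 (stopped by the supply cap of 4).
Mixing does better — 1×Q, 4×H, 2×B, and 2×R: cost 38 ≤ 41, profit 1·5 + 4·8 + 2·7 + 2·10 = 71.

71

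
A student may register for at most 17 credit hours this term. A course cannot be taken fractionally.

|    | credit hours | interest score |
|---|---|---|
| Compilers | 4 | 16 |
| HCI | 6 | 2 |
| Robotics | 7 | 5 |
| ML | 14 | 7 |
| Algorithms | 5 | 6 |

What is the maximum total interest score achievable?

Take Compilers, Robotics, and Algorithms: credit hours 4 + 7 + 5 = 16 ≤ 17, interest score 16 + 5 + 6 = 27.
No other feasible combination does better.

27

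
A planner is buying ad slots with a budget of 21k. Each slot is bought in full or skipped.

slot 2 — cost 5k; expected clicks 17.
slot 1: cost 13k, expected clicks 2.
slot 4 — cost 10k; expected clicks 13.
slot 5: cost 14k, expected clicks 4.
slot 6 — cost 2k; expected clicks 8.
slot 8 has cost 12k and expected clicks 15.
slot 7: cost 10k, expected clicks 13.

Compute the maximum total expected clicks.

Take slot 2, slot 6, and slot 8: cost 5 + 2 + 12 = 19 ≤ 21, expected clicks 17 + 8 + 15 = 40.
No other feasible combination does better.

40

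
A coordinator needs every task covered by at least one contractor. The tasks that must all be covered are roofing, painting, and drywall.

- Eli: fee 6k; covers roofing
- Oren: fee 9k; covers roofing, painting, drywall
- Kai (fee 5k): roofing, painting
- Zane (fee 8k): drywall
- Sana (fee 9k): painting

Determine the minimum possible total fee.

9

The greedy cost-per-new-task heuristic would pick Kai and Zane for 13, but a cheaper cover exists.
Oren alone covers roofing, painting, drywall — every task.
Total fee: 9.
No cover costs less than 9.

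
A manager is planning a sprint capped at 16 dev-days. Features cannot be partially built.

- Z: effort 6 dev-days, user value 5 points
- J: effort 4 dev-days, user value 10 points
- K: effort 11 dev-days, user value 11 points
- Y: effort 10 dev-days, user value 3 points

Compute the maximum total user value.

21

Z + J: effort 6 + 4 = 10 ≤ 16, user value 5 + 10 = 15.
J + K: effort 4 + 11 = 15 ≤ 16, user value 10 + 11 = 21.
Best is J and K with total user value 21.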